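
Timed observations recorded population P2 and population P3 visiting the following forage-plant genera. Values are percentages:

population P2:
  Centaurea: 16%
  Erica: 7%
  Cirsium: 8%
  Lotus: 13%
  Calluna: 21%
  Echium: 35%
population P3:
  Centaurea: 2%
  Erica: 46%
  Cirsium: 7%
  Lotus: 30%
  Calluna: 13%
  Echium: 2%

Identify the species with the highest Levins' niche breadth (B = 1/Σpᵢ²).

population P2

Convert percentages to proportions (divide by 100).
Σp_P2ᵢ² = 0.16² + 0.07² + 0.08² + 0.13² + 0.21² + 0.35² = 0.0256 + 0.0049 + 0.0064 + 0.0169 + 0.0441 + 0.1225 = 0.2204
B_P2 = 1 / 0.2204 = 4.5372
Σp_P3ᵢ² = 0.02² + 0.46² + 0.07² + 0.30² + 0.13² + 0.02² = 0.0004 + 0.2116 + 0.0049 + 0.0900 + 0.0169 + 0.0004 = 0.3242
B_P3 = 1 / 0.3242 = 3.0845
Highest B → broadest niche (most generalist): population P2 (B = 4.54).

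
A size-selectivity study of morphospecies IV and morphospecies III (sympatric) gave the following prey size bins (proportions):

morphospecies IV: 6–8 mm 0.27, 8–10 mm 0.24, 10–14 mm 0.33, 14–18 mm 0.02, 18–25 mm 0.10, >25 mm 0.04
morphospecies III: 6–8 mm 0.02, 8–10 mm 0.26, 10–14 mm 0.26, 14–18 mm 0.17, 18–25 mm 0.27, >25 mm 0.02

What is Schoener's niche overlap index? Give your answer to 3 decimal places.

Σ|p₁ᵢ − p₂ᵢ| = 0.25 + 0.02 + 0.07 + 0.15 + 0.17 + 0.02 = 0.68
D = 1 − ½ × 0.68 = 1 − 0.340 = 0.66000

0.660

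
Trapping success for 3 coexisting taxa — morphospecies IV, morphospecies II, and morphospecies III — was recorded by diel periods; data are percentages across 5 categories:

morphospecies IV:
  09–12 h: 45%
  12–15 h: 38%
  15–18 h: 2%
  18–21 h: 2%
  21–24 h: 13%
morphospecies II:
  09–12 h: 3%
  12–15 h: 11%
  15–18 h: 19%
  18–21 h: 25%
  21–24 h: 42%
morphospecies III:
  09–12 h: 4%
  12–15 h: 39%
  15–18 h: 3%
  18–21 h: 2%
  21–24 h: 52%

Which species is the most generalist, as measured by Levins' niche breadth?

Convert percentages to proportions (divide by 100).
Σp_IVᵢ² = 0.45² + 0.38² + 0.02² + 0.02² + 0.13² = 0.2025 + 0.1444 + 0.0004 + 0.0004 + 0.0169 = 0.3646
B_IV = 1 / 0.3646 = 2.7427
Σp_IIᵢ² = 0.03² + 0.11² + 0.19² + 0.25² + 0.42² = 0.0009 + 0.0121 + 0.0361 + 0.0625 + 0.1764 = 0.2880
B_II = 1 / 0.2880 = 3.4722
Σp_IIIᵢ² = 0.04² + 0.39² + 0.03² + 0.02² + 0.52² = 0.0016 + 0.1521 + 0.0009 + 0.0004 + 0.2704 = 0.4254
B_III = 1 / 0.4254 = 2.3507
Highest B → broadest niche (most generalist): morphospecies II (B = 3.47).

morphospecies II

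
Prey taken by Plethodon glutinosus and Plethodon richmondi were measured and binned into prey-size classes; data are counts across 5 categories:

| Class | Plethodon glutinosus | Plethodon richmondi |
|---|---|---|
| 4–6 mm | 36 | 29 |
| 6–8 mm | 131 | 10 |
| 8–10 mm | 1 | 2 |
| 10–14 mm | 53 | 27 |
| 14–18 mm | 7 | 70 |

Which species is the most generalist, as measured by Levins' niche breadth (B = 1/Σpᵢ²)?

Plethodon richmondi

Proportions for Plethodon glutinosus (n=228): 36/228=0.1579, 131/228=0.5746, 1/228=0.0044, 53/228=0.2325, 7/228=0.0307
Proportions for Plethodon richmondi (n=138): 29/138=0.2101, 10/138=0.0725, 2/138=0.0145, 27/138=0.1957, 70/138=0.5072
Σp_glutᵢ² = 0.1579² + 0.5746² + 0.0044² + 0.2325² + 0.0307² = 0.024932 + 0.330165 + 0.000019 + 0.054056 + 0.000942 = 0.410114
B_glut = 1 / 0.410114 = 2.4383
Σp_richᵢ² = 0.2101² + 0.0725² + 0.0145² + 0.1957² + 0.5072² = 0.044142 + 0.005256 + 0.000210 + 0.038298 + 0.257252 = 0.345158
B_rich = 1 / 0.345158 = 2.8972
Highest B → broadest niche (most generalist): Plethodon richmondi (B = 2.90).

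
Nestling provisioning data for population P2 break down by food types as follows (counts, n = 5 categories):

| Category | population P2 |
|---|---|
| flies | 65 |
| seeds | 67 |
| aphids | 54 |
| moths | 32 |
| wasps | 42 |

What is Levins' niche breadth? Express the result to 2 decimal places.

4.69

Proportions for population P2 (n=260): 65/260=0.2500, 67/260=0.2577, 54/260=0.2077, 32/260=0.1231, 42/260=0.1615
Σpᵢ² = 0.2500² + 0.2577² + 0.2077² + 0.1231² + 0.1615² = 0.062500 + 0.066409 + 0.043139 + 0.015154 + 0.026082 = 0.213284
B = 1 / 0.213284 = 4.6886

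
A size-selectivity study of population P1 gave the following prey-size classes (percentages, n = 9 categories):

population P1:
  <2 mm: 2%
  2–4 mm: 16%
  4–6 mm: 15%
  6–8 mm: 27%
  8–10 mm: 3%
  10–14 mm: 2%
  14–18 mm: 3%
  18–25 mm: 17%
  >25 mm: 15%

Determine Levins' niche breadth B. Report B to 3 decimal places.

5.714

Convert percentages to proportions (divide by 100).
Σpᵢ² = 0.02² + 0.16² + 0.15² + 0.27² + 0.03² + 0.02² + 0.03² + 0.17² + 0.15² = 0.0004 + 0.0256 + 0.0225 + 0.0729 + 0.0009 + 0.0004 + 0.0009 + 0.0289 + 0.0225 = 0.1750
B = 1 / 0.1750 = 5.71429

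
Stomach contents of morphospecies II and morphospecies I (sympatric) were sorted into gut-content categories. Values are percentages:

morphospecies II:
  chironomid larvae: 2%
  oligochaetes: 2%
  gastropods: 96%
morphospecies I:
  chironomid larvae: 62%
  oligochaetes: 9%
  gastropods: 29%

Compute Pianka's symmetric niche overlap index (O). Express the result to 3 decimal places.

0.441

Convert percentages to proportions (divide by 100).
Σ p₁ᵢp₂ᵢ = 0.0124 + 0.0018 + 0.2784 = 0.2926
Σp_1ᵢ² = 0.02² + 0.02² + 0.96² = 0.0004 + 0.0004 + 0.9216 = 0.9224
Σp_2ᵢ² = 0.62² + 0.09² + 0.29² = 0.3844 + 0.0081 + 0.0841 = 0.4766
O = 0.2926 / √(0.9224 × 0.4766) = 0.2926 / 0.663035 = 0.44130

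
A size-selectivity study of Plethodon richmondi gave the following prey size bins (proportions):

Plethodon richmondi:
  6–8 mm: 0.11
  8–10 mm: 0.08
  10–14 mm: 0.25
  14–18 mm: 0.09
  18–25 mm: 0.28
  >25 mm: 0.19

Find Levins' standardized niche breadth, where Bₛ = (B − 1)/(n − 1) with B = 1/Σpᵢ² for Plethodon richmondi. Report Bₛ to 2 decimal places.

Σpᵢ² = 0.11² + 0.08² + 0.25² + 0.09² + 0.28² + 0.19² = 0.0121 + 0.0064 + 0.0625 + 0.0081 + 0.0784 + 0.0361 = 0.2036
B = 1 / 0.2036 = 4.9116
Bₛ = (B − 1)/(n − 1) = (4.9116 − 1)/(6 − 1) = 3.9116/5 = 0.7823

0.78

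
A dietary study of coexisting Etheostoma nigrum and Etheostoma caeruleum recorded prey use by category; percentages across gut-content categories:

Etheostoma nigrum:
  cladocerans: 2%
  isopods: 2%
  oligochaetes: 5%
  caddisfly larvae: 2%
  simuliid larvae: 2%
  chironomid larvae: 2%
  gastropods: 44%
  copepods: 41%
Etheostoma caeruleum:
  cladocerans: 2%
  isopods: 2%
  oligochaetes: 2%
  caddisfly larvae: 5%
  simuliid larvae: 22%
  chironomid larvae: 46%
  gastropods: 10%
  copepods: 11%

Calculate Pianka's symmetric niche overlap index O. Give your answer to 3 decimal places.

0.326

Convert percentages to proportions (divide by 100).
Σ p₁ᵢp₂ᵢ = 0.0004 + 0.0004 + 0.0010 + 0.0010 + 0.0044 + 0.0092 + 0.0440 + 0.0451 = 0.1055
Σp_1ᵢ² = 0.02² + 0.02² + 0.05² + 0.02² + 0.02² + 0.02² + 0.44² + 0.41² = 0.0004 + 0.0004 + 0.0025 + 0.0004 + 0.0004 + 0.0004 + 0.1936 + 0.1681 = 0.3662
Σp_2ᵢ² = 0.02² + 0.02² + 0.02² + 0.05² + 0.22² + 0.46² + 0.10² + 0.11² = 0.0004 + 0.0004 + 0.0004 + 0.0025 + 0.0484 + 0.2116 + 0.0100 + 0.0121 = 0.2858
O = 0.1055 / √(0.3662 × 0.2858) = 0.1055 / 0.323512 = 0.32611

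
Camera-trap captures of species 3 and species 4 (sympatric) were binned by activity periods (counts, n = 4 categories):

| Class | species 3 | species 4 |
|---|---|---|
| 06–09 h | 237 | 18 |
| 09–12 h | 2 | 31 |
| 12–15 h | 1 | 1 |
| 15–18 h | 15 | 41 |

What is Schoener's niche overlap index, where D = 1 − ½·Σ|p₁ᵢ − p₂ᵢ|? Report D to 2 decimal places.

0.27

Proportions for species 3 (n=255): 237/255=0.9294, 2/255=0.0078, 1/255=0.0039, 15/255=0.0588
Proportions for species 4 (n=91): 18/91=0.1978, 31/91=0.3407, 1/91=0.0110, 41/91=0.4505
Σ|p₁ᵢ − p₂ᵢ| = 0.7316 + 0.3329 + 0.0071 + 0.3917 = 1.4633
D = 1 − ½ × 1.4633 = 1 − 0.73165 = 0.26835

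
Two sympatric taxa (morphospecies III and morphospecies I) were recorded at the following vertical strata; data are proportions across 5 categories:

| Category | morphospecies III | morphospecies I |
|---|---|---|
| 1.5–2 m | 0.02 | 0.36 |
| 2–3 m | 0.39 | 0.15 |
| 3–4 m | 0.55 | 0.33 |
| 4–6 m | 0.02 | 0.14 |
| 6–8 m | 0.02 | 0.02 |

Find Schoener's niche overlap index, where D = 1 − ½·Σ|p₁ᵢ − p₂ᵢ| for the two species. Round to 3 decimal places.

0.540

Σ|p₁ᵢ − p₂ᵢ| = 0.34 + 0.24 + 0.22 + 0.12 + 0.00 = 0.92
D = 1 − ½ × 0.92 = 1 − 0.460 = 0.54000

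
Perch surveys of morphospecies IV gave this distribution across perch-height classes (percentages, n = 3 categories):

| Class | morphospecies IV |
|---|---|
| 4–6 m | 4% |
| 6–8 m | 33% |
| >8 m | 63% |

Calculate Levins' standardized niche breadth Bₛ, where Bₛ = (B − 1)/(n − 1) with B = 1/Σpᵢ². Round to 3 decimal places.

0.485

Convert percentages to proportions (divide by 100).
Σpᵢ² = 0.04² + 0.33² + 0.63² = 0.0016 + 0.1089 + 0.3969 = 0.5074
B = 1 / 0.5074 = 1.97083
Bₛ = (B − 1)/(n − 1) = (1.97083 − 1)/(3 − 1) = 0.97083/2 = 0.48542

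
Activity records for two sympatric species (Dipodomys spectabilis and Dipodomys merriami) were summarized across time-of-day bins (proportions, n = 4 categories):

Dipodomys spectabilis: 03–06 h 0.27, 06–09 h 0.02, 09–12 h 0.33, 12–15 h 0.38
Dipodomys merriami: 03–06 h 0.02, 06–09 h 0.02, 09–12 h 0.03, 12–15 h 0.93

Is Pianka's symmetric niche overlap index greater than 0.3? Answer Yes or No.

Yes

Σ p₁ᵢp₂ᵢ = 0.0054 + 0.0004 + 0.0099 + 0.3534 = 0.3691
Σp_1ᵢ² = 0.27² + 0.02² + 0.33² + 0.38² = 0.0729 + 0.0004 + 0.1089 + 0.1444 = 0.3266
Σp_2ᵢ² = 0.02² + 0.02² + 0.03² + 0.93² = 0.0004 + 0.0004 + 0.0009 + 0.8649 = 0.8666
O = 0.3691 / √(0.3266 × 0.8666) = 0.3691 / 0.53201 = 0.6938
O = 0.6938 > 0.3 → Yes.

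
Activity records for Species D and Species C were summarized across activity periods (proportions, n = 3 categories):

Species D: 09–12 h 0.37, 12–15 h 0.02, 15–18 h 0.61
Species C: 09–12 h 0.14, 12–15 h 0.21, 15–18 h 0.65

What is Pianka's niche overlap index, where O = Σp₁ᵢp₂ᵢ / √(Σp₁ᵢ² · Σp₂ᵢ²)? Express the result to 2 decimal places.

Σ p₁ᵢp₂ᵢ = 0.0518 + 0.0042 + 0.3965 = 0.4525
Σp_1ᵢ² = 0.37² + 0.02² + 0.61² = 0.1369 + 0.0004 + 0.3721 = 0.5094
Σp_2ᵢ² = 0.14² + 0.21² + 0.65² = 0.0196 + 0.0441 + 0.4225 = 0.4862
O = 0.4525 / √(0.5094 × 0.4862) = 0.4525 / 0.49766 = 0.9093

0.91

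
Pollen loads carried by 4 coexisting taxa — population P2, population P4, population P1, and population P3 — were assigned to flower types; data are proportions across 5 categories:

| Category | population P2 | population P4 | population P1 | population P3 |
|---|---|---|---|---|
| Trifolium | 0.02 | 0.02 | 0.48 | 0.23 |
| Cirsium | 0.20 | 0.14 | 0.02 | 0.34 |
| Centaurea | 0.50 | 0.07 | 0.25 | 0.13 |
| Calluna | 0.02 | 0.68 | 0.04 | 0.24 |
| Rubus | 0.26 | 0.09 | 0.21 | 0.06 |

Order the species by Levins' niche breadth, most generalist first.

population P3 > population P1 > population P2 > population P4

Σp_P2ᵢ² = 0.02² + 0.20² + 0.50² + 0.02² + 0.26² = 0.0004 + 0.0400 + 0.2500 + 0.0004 + 0.0676 = 0.3584
B_P2 = 1 / 0.3584 = 2.7902
Σp_P4ᵢ² = 0.02² + 0.14² + 0.07² + 0.68² + 0.09² = 0.0004 + 0.0196 + 0.0049 + 0.4624 + 0.0081 = 0.4954
B_P4 = 1 / 0.4954 = 2.0186
Σp_P1ᵢ² = 0.48² + 0.02² + 0.25² + 0.04² + 0.21² = 0.2304 + 0.0004 + 0.0625 + 0.0016 + 0.0441 = 0.3390
B_P1 = 1 / 0.3390 = 2.9499
Σp_P3ᵢ² = 0.23² + 0.34² + 0.13² + 0.24² + 0.06² = 0.0529 + 0.1156 + 0.0169 + 0.0576 + 0.0036 = 0.2466
B_P3 = 1 / 0.2466 = 4.0552
Ranking by B (broadest → narrowest): population P3 (4.06) > population P1 (2.95) > population P2 (2.79) > population P4 (2.02)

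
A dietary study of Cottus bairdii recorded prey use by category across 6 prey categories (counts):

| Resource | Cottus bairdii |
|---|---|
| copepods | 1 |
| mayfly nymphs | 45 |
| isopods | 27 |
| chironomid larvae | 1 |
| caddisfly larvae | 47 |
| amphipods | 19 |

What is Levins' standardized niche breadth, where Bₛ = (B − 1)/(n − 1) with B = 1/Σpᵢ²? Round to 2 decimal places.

0.54

Proportions for Cottus bairdii (n=140): 1/140=0.0071, 45/140=0.3214, 27/140=0.1929, 1/140=0.0071, 47/140=0.3357, 19/140=0.1357
Σpᵢ² = 0.0071² + 0.3214² + 0.1929² + 0.0071² + 0.3357² + 0.1357² = 0.000050 + 0.103298 + 0.037210 + 0.000050 + 0.112694 + 0.018414 = 0.271716
B = 1 / 0.271716 = 3.6803
Bₛ = (B − 1)/(n − 1) = (3.6803 − 1)/(6 − 1) = 2.6803/5 = 0.5361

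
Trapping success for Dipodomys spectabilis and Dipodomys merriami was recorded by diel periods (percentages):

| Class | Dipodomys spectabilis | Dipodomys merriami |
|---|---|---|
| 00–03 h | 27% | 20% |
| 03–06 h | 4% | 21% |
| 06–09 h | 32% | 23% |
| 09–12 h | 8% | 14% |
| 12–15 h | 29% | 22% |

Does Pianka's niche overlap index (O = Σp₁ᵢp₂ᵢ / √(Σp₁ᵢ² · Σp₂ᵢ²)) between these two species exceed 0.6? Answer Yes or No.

Convert percentages to proportions (divide by 100).
Σ p₁ᵢp₂ᵢ = 0.0540 + 0.0084 + 0.0736 + 0.0112 + 0.0638 = 0.2110
Σp_1ᵢ² = 0.27² + 0.04² + 0.32² + 0.08² + 0.29² = 0.0729 + 0.0016 + 0.1024 + 0.0064 + 0.0841 = 0.2674
Σp_2ᵢ² = 0.20² + 0.21² + 0.23² + 0.14² + 0.22² = 0.0400 + 0.0441 + 0.0529 + 0.0196 + 0.0484 = 0.2050
O = 0.2110 / √(0.2674 × 0.2050) = 0.2110 / 0.23413 = 0.9012
O = 0.9012 > 0.6 → Yes.

Yes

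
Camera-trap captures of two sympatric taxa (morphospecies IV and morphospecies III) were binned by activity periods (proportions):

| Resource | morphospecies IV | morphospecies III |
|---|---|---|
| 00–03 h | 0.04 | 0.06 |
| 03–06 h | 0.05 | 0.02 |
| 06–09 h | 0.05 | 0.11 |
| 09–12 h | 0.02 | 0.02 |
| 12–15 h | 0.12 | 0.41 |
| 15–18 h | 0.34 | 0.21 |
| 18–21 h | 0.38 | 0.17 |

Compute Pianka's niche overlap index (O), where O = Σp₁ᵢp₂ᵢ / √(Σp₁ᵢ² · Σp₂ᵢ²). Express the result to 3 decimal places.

Σ p₁ᵢp₂ᵢ = 0.0024 + 0.0010 + 0.0055 + 0.0004 + 0.0492 + 0.0714 + 0.0646 = 0.1945
Σp_1ᵢ² = 0.04² + 0.05² + 0.05² + 0.02² + 0.12² + 0.34² + 0.38² = 0.0016 + 0.0025 + 0.0025 + 0.0004 + 0.0144 + 0.1156 + 0.1444 = 0.2814
Σp_2ᵢ² = 0.06² + 0.02² + 0.11² + 0.02² + 0.41² + 0.21² + 0.17² = 0.0036 + 0.0004 + 0.0121 + 0.0004 + 0.1681 + 0.0441 + 0.0289 = 0.2576
O = 0.1945 / √(0.2814 × 0.2576) = 0.1945 / 0.269237 = 0.72241

0.722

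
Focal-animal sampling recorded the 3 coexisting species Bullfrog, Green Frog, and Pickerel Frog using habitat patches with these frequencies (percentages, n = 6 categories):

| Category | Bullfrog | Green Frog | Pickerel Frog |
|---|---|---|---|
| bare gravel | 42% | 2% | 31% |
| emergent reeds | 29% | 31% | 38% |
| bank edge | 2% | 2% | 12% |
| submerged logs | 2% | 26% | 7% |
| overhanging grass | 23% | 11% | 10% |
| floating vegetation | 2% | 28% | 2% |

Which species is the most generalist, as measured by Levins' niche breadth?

Green Frog

Convert percentages to proportions (divide by 100).
Σp_Bullᵢ² = 0.42² + 0.29² + 0.02² + 0.02² + 0.23² + 0.02² = 0.1764 + 0.0841 + 0.0004 + 0.0004 + 0.0529 + 0.0004 = 0.3146
B_Bull = 1 / 0.3146 = 3.1786
Σp_Greeᵢ² = 0.02² + 0.31² + 0.02² + 0.26² + 0.11² + 0.28² = 0.0004 + 0.0961 + 0.0004 + 0.0676 + 0.0121 + 0.0784 = 0.2550
B_Gree = 1 / 0.2550 = 3.9216
Σp_Pickᵢ² = 0.31² + 0.38² + 0.12² + 0.07² + 0.10² + 0.02² = 0.0961 + 0.1444 + 0.0144 + 0.0049 + 0.0100 + 0.0004 = 0.2702
B_Pick = 1 / 0.2702 = 3.7010
Highest B → broadest niche (most generalist): Green Frog (B = 3.92).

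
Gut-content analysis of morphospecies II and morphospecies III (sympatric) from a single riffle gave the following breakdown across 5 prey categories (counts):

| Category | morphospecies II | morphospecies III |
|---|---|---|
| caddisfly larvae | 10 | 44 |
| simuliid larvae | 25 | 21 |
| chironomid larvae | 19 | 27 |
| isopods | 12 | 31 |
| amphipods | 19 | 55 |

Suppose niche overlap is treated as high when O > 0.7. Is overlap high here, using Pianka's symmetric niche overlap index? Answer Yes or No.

Proportions for morphospecies II (n=85): 10/85=0.1176, 25/85=0.2941, 19/85=0.2235, 12/85=0.1412, 19/85=0.2235
Proportions for morphospecies III (n=178): 44/178=0.2472, 21/178=0.1180, 27/178=0.1517, 31/178=0.1742, 55/178=0.3090
Σ p₁ᵢp₂ᵢ = 0.029071 + 0.034704 + 0.033905 + 0.024597 + 0.069062 = 0.191339
Σp_1ᵢ² = 0.1176² + 0.2941² + 0.2235² + 0.1412² + 0.2235² = 0.013830 + 0.086495 + 0.049952 + 0.019937 + 0.049952 = 0.220166
Σp_2ᵢ² = 0.2472² + 0.1180² + 0.1517² + 0.1742² + 0.3090² = 0.061108 + 0.013924 + 0.023013 + 0.030346 + 0.095481 = 0.223872
O = 0.191339 / √(0.220166 × 0.223872) = 0.191339 / 0.2220113 = 0.8618
O = 0.8618 > 0.7 → Yes.

Yes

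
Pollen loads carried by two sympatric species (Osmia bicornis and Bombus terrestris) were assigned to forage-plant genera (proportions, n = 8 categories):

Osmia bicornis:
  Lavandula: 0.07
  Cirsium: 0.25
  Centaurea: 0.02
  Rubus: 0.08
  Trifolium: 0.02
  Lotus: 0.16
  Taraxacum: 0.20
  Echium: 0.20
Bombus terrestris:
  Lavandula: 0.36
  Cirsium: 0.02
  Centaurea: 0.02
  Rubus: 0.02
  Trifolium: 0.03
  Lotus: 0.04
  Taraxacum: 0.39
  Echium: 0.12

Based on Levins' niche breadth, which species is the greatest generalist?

Osmia bicornis

Σp_bicoᵢ² = 0.07² + 0.25² + 0.02² + 0.08² + 0.02² + 0.16² + 0.20² + 0.20² = 0.0049 + 0.0625 + 0.0004 + 0.0064 + 0.0004 + 0.0256 + 0.0400 + 0.0400 = 0.1802
B_bico = 1 / 0.1802 = 5.5494
Σp_terrᵢ² = 0.36² + 0.02² + 0.02² + 0.02² + 0.03² + 0.04² + 0.39² + 0.12² = 0.1296 + 0.0004 + 0.0004 + 0.0004 + 0.0009 + 0.0016 + 0.1521 + 0.0144 = 0.2998
B_terr = 1 / 0.2998 = 3.3356
Highest B → broadest niche (most generalist): Osmia bicornis (B = 5.55).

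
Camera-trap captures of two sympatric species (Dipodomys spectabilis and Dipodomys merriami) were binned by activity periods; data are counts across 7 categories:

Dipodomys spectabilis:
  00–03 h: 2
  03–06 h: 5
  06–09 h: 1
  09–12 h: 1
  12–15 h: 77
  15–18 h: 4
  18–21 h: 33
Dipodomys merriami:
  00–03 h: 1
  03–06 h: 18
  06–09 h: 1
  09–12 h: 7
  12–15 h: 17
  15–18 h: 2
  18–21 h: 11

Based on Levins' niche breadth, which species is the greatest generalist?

Proportions for Dipodomys spectabilis (n=123): 2/123=0.0163, 5/123=0.0407, 1/123=0.0081, 1/123=0.0081, 77/123=0.6260, 4/123=0.0325, 33/123=0.2683
Proportions for Dipodomys merriami (n=57): 1/57=0.0175, 18/57=0.3158, 1/57=0.0175, 7/57=0.1228, 17/57=0.2982, 2/57=0.0351, 11/57=0.1930
Σp_specᵢ² = 0.0163² + 0.0407² + 0.0081² + 0.0081² + 0.6260² + 0.0325² + 0.2683² = 0.000266 + 0.001656 + 0.000066 + 0.000066 + 0.391876 + 0.001056 + 0.071985 = 0.466971
B_spec = 1 / 0.466971 = 2.1415
Σp_merrᵢ² = 0.0175² + 0.3158² + 0.0175² + 0.1228² + 0.2982² + 0.0351² + 0.1930² = 0.000306 + 0.099730 + 0.000306 + 0.015080 + 0.088923 + 0.001232 + 0.037249 = 0.242826
B_merr = 1 / 0.242826 = 4.1182
Highest B → broadest niche (most generalist): Dipodomys merriami (B = 4.12).

Dipodomys merriami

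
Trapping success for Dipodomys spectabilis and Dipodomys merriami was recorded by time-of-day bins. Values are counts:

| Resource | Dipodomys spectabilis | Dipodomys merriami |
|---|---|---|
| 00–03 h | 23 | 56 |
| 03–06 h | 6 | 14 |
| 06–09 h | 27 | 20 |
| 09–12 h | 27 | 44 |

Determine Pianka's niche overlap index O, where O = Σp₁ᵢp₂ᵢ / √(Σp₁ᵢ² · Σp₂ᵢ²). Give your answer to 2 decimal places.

0.92

Proportions for Dipodomys spectabilis (n=83): 23/83=0.2771, 6/83=0.0723, 27/83=0.3253, 27/83=0.3253
Proportions for Dipodomys merriami (n=134): 56/134=0.4179, 14/134=0.1045, 20/134=0.1493, 44/134=0.3284
Σ p₁ᵢp₂ᵢ = 0.115800 + 0.007555 + 0.048567 + 0.106829 = 0.278751
Σp_1ᵢ² = 0.2771² + 0.0723² + 0.3253² + 0.3253² = 0.076784 + 0.005227 + 0.105820 + 0.105820 = 0.293651
Σp_2ᵢ² = 0.4179² + 0.1045² + 0.1493² + 0.3284² = 0.174640 + 0.010920 + 0.022290 + 0.107847 = 0.315697
O = 0.278751 / √(0.293651 × 0.315697) = 0.278751 / 0.3044745 = 0.9155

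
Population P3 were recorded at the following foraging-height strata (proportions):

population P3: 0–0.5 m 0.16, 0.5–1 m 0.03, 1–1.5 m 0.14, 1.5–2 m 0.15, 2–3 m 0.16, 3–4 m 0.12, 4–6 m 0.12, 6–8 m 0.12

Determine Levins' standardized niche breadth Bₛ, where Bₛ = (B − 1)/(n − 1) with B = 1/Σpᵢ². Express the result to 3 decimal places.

0.897

Σpᵢ² = 0.16² + 0.03² + 0.14² + 0.15² + 0.16² + 0.12² + 0.12² + 0.12² = 0.0256 + 0.0009 + 0.0196 + 0.0225 + 0.0256 + 0.0144 + 0.0144 + 0.0144 = 0.1374
B = 1 / 0.1374 = 7.27802
Bₛ = (B − 1)/(n − 1) = (7.27802 − 1)/(8 − 1) = 6.27802/7 = 0.89686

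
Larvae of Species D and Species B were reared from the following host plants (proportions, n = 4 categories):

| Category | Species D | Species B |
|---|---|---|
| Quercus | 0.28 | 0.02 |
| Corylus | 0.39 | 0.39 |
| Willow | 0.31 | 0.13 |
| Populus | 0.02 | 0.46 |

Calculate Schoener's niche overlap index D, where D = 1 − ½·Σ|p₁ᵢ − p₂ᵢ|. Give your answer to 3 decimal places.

0.560

Σ|p₁ᵢ − p₂ᵢ| = 0.26 + 0.00 + 0.18 + 0.44 = 0.88
D = 1 − ½ × 0.88 = 1 − 0.440 = 0.56000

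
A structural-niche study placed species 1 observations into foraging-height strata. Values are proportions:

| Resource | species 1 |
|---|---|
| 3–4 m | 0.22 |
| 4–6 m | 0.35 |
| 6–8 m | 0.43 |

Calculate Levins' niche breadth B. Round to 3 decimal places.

2.811

Σpᵢ² = 0.22² + 0.35² + 0.43² = 0.0484 + 0.1225 + 0.1849 = 0.3558
B = 1 / 0.3558 = 2.81057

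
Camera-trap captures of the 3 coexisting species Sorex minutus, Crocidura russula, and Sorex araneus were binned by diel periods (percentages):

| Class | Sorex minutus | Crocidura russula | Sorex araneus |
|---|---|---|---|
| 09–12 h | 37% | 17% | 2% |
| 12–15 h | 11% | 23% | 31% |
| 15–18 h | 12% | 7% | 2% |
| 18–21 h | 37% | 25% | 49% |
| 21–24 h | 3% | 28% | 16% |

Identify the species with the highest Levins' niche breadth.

Convert percentages to proportions (divide by 100).
Σp_minuᵢ² = 0.37² + 0.11² + 0.12² + 0.37² + 0.03² = 0.1369 + 0.0121 + 0.0144 + 0.1369 + 0.0009 = 0.3012
B_minu = 1 / 0.3012 = 3.3201
Σp_russᵢ² = 0.17² + 0.23² + 0.07² + 0.25² + 0.28² = 0.0289 + 0.0529 + 0.0049 + 0.0625 + 0.0784 = 0.2276
B_russ = 1 / 0.2276 = 4.3937
Σp_aranᵢ² = 0.02² + 0.31² + 0.02² + 0.49² + 0.16² = 0.0004 + 0.0961 + 0.0004 + 0.2401 + 0.0256 = 0.3626
B_aran = 1 / 0.3626 = 2.7579
Highest B → broadest niche (most generalist): Crocidura russula (B = 4.39).

Crocidura russula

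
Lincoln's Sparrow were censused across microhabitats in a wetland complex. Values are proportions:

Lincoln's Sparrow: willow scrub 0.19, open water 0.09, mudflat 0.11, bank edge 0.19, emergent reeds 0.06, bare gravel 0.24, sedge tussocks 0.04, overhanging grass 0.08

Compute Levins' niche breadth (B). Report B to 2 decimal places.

6.19

Σpᵢ² = 0.19² + 0.09² + 0.11² + 0.19² + 0.06² + 0.24² + 0.04² + 0.08² = 0.0361 + 0.0081 + 0.0121 + 0.0361 + 0.0036 + 0.0576 + 0.0016 + 0.0064 = 0.1616
B = 1 / 0.1616 = 6.1881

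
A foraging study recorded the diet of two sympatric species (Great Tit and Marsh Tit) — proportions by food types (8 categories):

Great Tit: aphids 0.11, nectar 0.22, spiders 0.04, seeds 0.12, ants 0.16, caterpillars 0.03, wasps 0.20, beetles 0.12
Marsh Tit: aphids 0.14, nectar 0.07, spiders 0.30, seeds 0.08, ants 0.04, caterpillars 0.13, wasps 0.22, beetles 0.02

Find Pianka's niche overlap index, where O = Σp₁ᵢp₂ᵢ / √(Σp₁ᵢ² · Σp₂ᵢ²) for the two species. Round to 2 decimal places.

Σ p₁ᵢp₂ᵢ = 0.0154 + 0.0154 + 0.0120 + 0.0096 + 0.0064 + 0.0039 + 0.0440 + 0.0024 = 0.1091
Σp_1ᵢ² = 0.11² + 0.22² + 0.04² + 0.12² + 0.16² + 0.03² + 0.20² + 0.12² = 0.0121 + 0.0484 + 0.0016 + 0.0144 + 0.0256 + 0.0009 + 0.0400 + 0.0144 = 0.1574
Σp_2ᵢ² = 0.14² + 0.07² + 0.30² + 0.08² + 0.04² + 0.13² + 0.22² + 0.02² = 0.0196 + 0.0049 + 0.0900 + 0.0064 + 0.0016 + 0.0169 + 0.0484 + 0.0004 = 0.1882
O = 0.1091 / √(0.1574 × 0.1882) = 0.1091 / 0.17211 = 0.6339

0.63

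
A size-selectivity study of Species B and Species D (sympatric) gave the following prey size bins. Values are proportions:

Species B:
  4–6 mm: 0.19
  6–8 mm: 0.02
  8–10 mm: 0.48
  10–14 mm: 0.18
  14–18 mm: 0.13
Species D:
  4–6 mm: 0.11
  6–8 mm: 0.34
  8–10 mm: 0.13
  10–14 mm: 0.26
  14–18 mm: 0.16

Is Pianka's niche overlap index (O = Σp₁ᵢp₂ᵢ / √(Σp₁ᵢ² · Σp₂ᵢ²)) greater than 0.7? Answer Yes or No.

Σ p₁ᵢp₂ᵢ = 0.0209 + 0.0068 + 0.0624 + 0.0468 + 0.0208 = 0.1577
Σp_1ᵢ² = 0.19² + 0.02² + 0.48² + 0.18² + 0.13² = 0.0361 + 0.0004 + 0.2304 + 0.0324 + 0.0169 = 0.3162
Σp_2ᵢ² = 0.11² + 0.34² + 0.13² + 0.26² + 0.16² = 0.0121 + 0.1156 + 0.0169 + 0.0676 + 0.0256 = 0.2378
O = 0.1577 / √(0.3162 × 0.2378) = 0.1577 / 0.27421 = 0.5751
O = 0.5751 < 0.7 → No.

No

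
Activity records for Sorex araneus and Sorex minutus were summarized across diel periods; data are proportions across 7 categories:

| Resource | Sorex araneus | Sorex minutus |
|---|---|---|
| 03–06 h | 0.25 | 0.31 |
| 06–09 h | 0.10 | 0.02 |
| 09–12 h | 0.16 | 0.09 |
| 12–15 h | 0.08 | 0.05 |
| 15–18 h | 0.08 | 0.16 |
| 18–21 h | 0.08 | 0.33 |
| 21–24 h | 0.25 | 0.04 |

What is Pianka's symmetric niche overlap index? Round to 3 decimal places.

Σ p₁ᵢp₂ᵢ = 0.0775 + 0.0020 + 0.0144 + 0.0040 + 0.0128 + 0.0264 + 0.0100 = 0.1471
Σp_1ᵢ² = 0.25² + 0.10² + 0.16² + 0.08² + 0.08² + 0.08² + 0.25² = 0.0625 + 0.0100 + 0.0256 + 0.0064 + 0.0064 + 0.0064 + 0.0625 = 0.1798
Σp_2ᵢ² = 0.31² + 0.02² + 0.09² + 0.05² + 0.16² + 0.33² + 0.04² = 0.0961 + 0.0004 + 0.0081 + 0.0025 + 0.0256 + 0.1089 + 0.0016 = 0.2432
O = 0.1471 / √(0.1798 × 0.2432) = 0.1471 / 0.209111 = 0.70345

0.703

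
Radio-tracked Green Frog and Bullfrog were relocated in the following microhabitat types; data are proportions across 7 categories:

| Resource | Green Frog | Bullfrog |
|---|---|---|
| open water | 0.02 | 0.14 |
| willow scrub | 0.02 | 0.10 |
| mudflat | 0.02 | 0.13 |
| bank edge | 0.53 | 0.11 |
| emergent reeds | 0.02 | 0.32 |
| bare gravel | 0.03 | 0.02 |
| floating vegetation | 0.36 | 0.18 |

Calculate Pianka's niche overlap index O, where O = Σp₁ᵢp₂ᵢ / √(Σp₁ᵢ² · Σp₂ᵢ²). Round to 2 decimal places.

0.49

Σ p₁ᵢp₂ᵢ = 0.0028 + 0.0020 + 0.0026 + 0.0583 + 0.0064 + 0.0006 + 0.0648 = 0.1375
Σp_1ᵢ² = 0.02² + 0.02² + 0.02² + 0.53² + 0.02² + 0.03² + 0.36² = 0.0004 + 0.0004 + 0.0004 + 0.2809 + 0.0004 + 0.0009 + 0.1296 = 0.4130
Σp_2ᵢ² = 0.14² + 0.10² + 0.13² + 0.11² + 0.32² + 0.02² + 0.18² = 0.0196 + 0.0100 + 0.0169 + 0.0121 + 0.1024 + 0.0004 + 0.0324 = 0.1938
O = 0.1375 / √(0.4130 × 0.1938) = 0.1375 / 0.28291 = 0.4860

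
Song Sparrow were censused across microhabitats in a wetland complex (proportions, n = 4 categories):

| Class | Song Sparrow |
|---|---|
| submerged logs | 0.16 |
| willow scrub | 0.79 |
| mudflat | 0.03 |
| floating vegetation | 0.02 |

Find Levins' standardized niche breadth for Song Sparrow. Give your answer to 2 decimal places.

0.18

Σpᵢ² = 0.16² + 0.79² + 0.03² + 0.02² = 0.0256 + 0.6241 + 0.0009 + 0.0004 = 0.6510
B = 1 / 0.6510 = 1.5361
Bₛ = (B − 1)/(n − 1) = (1.5361 − 1)/(4 − 1) = 0.5361/3 = 0.1787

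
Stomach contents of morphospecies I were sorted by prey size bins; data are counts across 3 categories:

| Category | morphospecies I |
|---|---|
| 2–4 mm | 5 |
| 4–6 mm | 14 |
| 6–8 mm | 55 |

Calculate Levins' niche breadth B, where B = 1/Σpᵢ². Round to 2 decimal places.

Proportions for morphospecies I (n=74): 5/74=0.0676, 14/74=0.1892, 55/74=0.7432
Σpᵢ² = 0.0676² + 0.1892² + 0.7432² = 0.004570 + 0.035797 + 0.552346 = 0.592713
B = 1 / 0.592713 = 1.6872

1.69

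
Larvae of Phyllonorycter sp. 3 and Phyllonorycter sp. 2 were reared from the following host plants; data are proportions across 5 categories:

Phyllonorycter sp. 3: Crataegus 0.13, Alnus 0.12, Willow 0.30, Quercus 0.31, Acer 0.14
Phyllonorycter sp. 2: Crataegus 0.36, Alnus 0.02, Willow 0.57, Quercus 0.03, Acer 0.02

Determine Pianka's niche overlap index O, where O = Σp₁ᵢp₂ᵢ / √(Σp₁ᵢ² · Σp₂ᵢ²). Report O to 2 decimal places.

0.71

Σ p₁ᵢp₂ᵢ = 0.0468 + 0.0024 + 0.1710 + 0.0093 + 0.0028 = 0.2323
Σp_1ᵢ² = 0.13² + 0.12² + 0.30² + 0.31² + 0.14² = 0.0169 + 0.0144 + 0.0900 + 0.0961 + 0.0196 = 0.2370
Σp_2ᵢ² = 0.36² + 0.02² + 0.57² + 0.03² + 0.02² = 0.1296 + 0.0004 + 0.3249 + 0.0009 + 0.0004 = 0.4562
O = 0.2323 / √(0.2370 × 0.4562) = 0.2323 / 0.32882 = 0.7065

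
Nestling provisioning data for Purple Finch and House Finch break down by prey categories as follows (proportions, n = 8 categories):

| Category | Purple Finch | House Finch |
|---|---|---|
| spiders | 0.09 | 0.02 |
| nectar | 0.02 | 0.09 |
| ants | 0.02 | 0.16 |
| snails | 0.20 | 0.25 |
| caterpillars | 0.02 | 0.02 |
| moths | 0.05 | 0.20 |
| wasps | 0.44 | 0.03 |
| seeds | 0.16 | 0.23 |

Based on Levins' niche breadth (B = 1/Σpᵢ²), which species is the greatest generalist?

House Finch

Σp_Purpᵢ² = 0.09² + 0.02² + 0.02² + 0.20² + 0.02² + 0.05² + 0.44² + 0.16² = 0.0081 + 0.0004 + 0.0004 + 0.0400 + 0.0004 + 0.0025 + 0.1936 + 0.0256 = 0.2710
B_Purp = 1 / 0.2710 = 3.6900
Σp_Housᵢ² = 0.02² + 0.09² + 0.16² + 0.25² + 0.02² + 0.20² + 0.03² + 0.23² = 0.0004 + 0.0081 + 0.0256 + 0.0625 + 0.0004 + 0.0400 + 0.0009 + 0.0529 = 0.1908
B_Hous = 1 / 0.1908 = 5.2411
Highest B → broadest niche (most generalist): House Finch (B = 5.24).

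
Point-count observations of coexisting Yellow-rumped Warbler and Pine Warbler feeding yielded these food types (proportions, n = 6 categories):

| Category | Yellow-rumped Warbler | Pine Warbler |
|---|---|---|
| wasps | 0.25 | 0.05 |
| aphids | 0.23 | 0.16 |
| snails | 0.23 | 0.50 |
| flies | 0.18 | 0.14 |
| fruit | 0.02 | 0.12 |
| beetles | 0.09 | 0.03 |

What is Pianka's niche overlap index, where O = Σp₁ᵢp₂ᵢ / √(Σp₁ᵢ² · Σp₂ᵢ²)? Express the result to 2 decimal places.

0.76

Σ p₁ᵢp₂ᵢ = 0.0125 + 0.0368 + 0.1150 + 0.0252 + 0.0024 + 0.0027 = 0.1946
Σp_1ᵢ² = 0.25² + 0.23² + 0.23² + 0.18² + 0.02² + 0.09² = 0.0625 + 0.0529 + 0.0529 + 0.0324 + 0.0004 + 0.0081 = 0.2092
Σp_2ᵢ² = 0.05² + 0.16² + 0.50² + 0.14² + 0.12² + 0.03² = 0.0025 + 0.0256 + 0.2500 + 0.0196 + 0.0144 + 0.0009 = 0.3130
O = 0.1946 / √(0.2092 × 0.3130) = 0.1946 / 0.25589 = 0.7605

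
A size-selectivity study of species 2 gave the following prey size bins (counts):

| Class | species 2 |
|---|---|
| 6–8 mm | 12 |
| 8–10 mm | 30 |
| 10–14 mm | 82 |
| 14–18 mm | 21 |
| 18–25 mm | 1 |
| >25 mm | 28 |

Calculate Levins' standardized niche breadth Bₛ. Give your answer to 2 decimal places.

0.47

Proportions for species 2 (n=174): 12/174=0.0690, 30/174=0.1724, 82/174=0.4713, 21/174=0.1207, 1/174=0.0057, 28/174=0.1609
Σpᵢ² = 0.0690² + 0.1724² + 0.4713² + 0.1207² + 0.0057² + 0.1609² = 0.004761 + 0.029722 + 0.222124 + 0.014568 + 0.000032 + 0.025889 = 0.297096
B = 1 / 0.297096 = 3.3659
Bₛ = (B − 1)/(n − 1) = (3.3659 − 1)/(6 − 1) = 2.3659/5 = 0.4732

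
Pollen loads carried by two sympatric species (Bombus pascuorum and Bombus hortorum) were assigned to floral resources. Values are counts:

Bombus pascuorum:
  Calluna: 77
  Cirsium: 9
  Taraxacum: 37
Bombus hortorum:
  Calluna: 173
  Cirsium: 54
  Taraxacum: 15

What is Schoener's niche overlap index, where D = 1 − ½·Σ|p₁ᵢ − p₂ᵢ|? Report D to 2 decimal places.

Proportions for Bombus pascuorum (n=123): 77/123=0.6260, 9/123=0.0732, 37/123=0.3008
Proportions for Bombus hortorum (n=242): 173/242=0.7149, 54/242=0.2231, 15/242=0.0620
Σ|p₁ᵢ − p₂ᵢ| = 0.0889 + 0.1499 + 0.2388 = 0.4776
D = 1 − ½ × 0.4776 = 1 − 0.23880 = 0.76120

0.76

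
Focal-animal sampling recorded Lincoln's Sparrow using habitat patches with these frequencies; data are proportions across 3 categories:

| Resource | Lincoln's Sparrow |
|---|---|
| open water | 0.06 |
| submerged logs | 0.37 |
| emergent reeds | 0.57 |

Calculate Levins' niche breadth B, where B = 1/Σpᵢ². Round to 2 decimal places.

Σpᵢ² = 0.06² + 0.37² + 0.57² = 0.0036 + 0.1369 + 0.3249 = 0.4654
B = 1 / 0.4654 = 2.1487

2.15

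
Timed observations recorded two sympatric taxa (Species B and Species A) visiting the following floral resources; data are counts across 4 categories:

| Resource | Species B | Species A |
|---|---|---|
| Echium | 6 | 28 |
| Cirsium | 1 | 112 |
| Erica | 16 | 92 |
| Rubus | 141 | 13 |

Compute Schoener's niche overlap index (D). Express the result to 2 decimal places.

0.19

Proportions for Species B (n=164): 6/164=0.0366, 1/164=0.0061, 16/164=0.0976, 141/164=0.8598
Proportions for Species A (n=245): 28/245=0.1143, 112/245=0.4571, 92/245=0.3755, 13/245=0.0531
Σ|p₁ᵢ − p₂ᵢ| = 0.0777 + 0.4510 + 0.2779 + 0.8067 = 1.6133
D = 1 − ½ × 1.6133 = 1 − 0.80665 = 0.19335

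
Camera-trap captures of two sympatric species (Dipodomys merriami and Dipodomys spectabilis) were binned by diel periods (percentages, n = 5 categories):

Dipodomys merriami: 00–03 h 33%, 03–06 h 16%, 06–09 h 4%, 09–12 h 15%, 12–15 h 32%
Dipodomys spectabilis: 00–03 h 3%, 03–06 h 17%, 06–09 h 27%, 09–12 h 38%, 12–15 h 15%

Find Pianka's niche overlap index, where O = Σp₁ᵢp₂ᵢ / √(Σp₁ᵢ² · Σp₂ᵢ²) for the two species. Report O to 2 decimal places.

Convert percentages to proportions (divide by 100).
Σ p₁ᵢp₂ᵢ = 0.0099 + 0.0272 + 0.0108 + 0.0570 + 0.0480 = 0.1529
Σp_1ᵢ² = 0.33² + 0.16² + 0.04² + 0.15² + 0.32² = 0.1089 + 0.0256 + 0.0016 + 0.0225 + 0.1024 = 0.2610
Σp_2ᵢ² = 0.03² + 0.17² + 0.27² + 0.38² + 0.15² = 0.0009 + 0.0289 + 0.0729 + 0.1444 + 0.0225 = 0.2696
O = 0.1529 / √(0.2610 × 0.2696) = 0.1529 / 0.26527 = 0.5764

0.58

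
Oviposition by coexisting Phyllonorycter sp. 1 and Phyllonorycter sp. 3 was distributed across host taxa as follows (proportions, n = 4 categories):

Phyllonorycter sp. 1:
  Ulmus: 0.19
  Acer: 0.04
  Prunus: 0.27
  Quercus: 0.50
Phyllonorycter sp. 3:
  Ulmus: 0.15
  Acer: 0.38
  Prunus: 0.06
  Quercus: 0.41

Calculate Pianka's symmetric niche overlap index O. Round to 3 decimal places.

0.758

Σ p₁ᵢp₂ᵢ = 0.0285 + 0.0152 + 0.0162 + 0.2050 = 0.2649
Σp_1ᵢ² = 0.19² + 0.04² + 0.27² + 0.50² = 0.0361 + 0.0016 + 0.0729 + 0.2500 = 0.3606
Σp_2ᵢ² = 0.15² + 0.38² + 0.06² + 0.41² = 0.0225 + 0.1444 + 0.0036 + 0.1681 = 0.3386
O = 0.2649 / √(0.3606 × 0.3386) = 0.2649 / 0.349427 = 0.75810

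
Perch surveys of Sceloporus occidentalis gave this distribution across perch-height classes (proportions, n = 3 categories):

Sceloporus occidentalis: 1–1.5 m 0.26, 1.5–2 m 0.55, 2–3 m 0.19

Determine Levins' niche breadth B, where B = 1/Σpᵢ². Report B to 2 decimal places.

Σpᵢ² = 0.26² + 0.55² + 0.19² = 0.0676 + 0.3025 + 0.0361 = 0.4062
B = 1 / 0.4062 = 2.4618

2.46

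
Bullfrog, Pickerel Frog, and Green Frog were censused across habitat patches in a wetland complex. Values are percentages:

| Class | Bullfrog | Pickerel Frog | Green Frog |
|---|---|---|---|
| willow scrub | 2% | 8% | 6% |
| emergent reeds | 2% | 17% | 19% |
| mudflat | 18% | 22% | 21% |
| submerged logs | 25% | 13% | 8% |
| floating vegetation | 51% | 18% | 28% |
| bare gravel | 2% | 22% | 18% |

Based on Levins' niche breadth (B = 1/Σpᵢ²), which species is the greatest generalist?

Pickerel Frog

Convert percentages to proportions (divide by 100).
Σp_Bullᵢ² = 0.02² + 0.02² + 0.18² + 0.25² + 0.51² + 0.02² = 0.0004 + 0.0004 + 0.0324 + 0.0625 + 0.2601 + 0.0004 = 0.3562
B_Bull = 1 / 0.3562 = 2.8074
Σp_Pickᵢ² = 0.08² + 0.17² + 0.22² + 0.13² + 0.18² + 0.22² = 0.0064 + 0.0289 + 0.0484 + 0.0169 + 0.0324 + 0.0484 = 0.1814
B_Pick = 1 / 0.1814 = 5.5127
Σp_Greeᵢ² = 0.06² + 0.19² + 0.21² + 0.08² + 0.28² + 0.18² = 0.0036 + 0.0361 + 0.0441 + 0.0064 + 0.0784 + 0.0324 = 0.2010
B_Gree = 1 / 0.2010 = 4.9751
Highest B → broadest niche (most generalist): Pickerel Frog (B = 5.51).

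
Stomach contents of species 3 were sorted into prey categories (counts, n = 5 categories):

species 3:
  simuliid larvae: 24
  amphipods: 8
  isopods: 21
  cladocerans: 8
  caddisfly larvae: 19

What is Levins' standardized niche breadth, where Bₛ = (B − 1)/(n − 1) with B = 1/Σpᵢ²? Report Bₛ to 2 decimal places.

0.81

Proportions for species 3 (n=80): 24/80=0.3000, 8/80=0.1000, 21/80=0.2625, 8/80=0.1000, 19/80=0.2375
Σpᵢ² = 0.3000² + 0.1000² + 0.2625² + 0.1000² + 0.2375² = 0.090000 + 0.010000 + 0.068906 + 0.010000 + 0.056406 = 0.235312
B = 1 / 0.235312 = 4.2497
Bₛ = (B − 1)/(n − 1) = (4.2497 − 1)/(5 − 1) = 3.2497/4 = 0.8124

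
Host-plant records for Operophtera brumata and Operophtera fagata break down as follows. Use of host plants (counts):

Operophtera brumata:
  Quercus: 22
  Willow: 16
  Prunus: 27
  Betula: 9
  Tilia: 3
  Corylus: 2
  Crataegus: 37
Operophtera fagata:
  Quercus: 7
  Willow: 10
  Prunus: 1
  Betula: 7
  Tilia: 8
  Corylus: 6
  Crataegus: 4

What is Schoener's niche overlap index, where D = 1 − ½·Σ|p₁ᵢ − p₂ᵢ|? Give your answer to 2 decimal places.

0.54

Proportions for Operophtera brumata (n=116): 22/116=0.1897, 16/116=0.1379, 27/116=0.2328, 9/116=0.0776, 3/116=0.0259, 2/116=0.0172, 37/116=0.3190
Proportions for Operophtera fagata (n=43): 7/43=0.1628, 10/43=0.2326, 1/43=0.0233, 7/43=0.1628, 8/43=0.1860, 6/43=0.1395, 4/43=0.0930
Σ|p₁ᵢ − p₂ᵢ| = 0.0269 + 0.0947 + 0.2095 + 0.0852 + 0.1601 + 0.1223 + 0.2260 = 0.9247
D = 1 − ½ × 0.9247 = 1 − 0.46235 = 0.53765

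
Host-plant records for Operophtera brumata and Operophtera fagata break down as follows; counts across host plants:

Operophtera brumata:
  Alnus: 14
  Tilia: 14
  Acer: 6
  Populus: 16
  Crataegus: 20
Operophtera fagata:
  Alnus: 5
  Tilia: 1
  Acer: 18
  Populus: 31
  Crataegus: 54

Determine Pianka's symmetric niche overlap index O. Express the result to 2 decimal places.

0.83

Proportions for Operophtera brumata (n=70): 14/70=0.2000, 14/70=0.2000, 6/70=0.0857, 16/70=0.2286, 20/70=0.2857
Proportions for Operophtera fagata (n=109): 5/109=0.0459, 1/109=0.0092, 18/109=0.1651, 31/109=0.2844, 54/109=0.4954
Σ p₁ᵢp₂ᵢ = 0.009180 + 0.001840 + 0.014149 + 0.065014 + 0.141536 = 0.231719
Σp_1ᵢ² = 0.2000² + 0.2000² + 0.0857² + 0.2286² + 0.2857² = 0.040000 + 0.040000 + 0.007344 + 0.052258 + 0.081624 = 0.221226
Σp_2ᵢ² = 0.0459² + 0.0092² + 0.1651² + 0.2844² + 0.4954² = 0.002107 + 0.000085 + 0.027258 + 0.080883 + 0.245421 = 0.355754
O = 0.231719 / √(0.221226 × 0.355754) = 0.231719 / 0.2805388 = 0.8260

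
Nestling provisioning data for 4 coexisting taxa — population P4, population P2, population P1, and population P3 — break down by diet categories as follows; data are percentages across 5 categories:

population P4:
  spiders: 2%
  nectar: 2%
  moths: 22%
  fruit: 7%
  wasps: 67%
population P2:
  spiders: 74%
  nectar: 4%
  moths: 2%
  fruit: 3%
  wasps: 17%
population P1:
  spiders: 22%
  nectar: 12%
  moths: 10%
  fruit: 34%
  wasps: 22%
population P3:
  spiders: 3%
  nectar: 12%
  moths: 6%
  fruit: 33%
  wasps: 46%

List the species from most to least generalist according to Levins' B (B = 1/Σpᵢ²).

population P1 > population P3 > population P4 > population P2

Convert percentages to proportions (divide by 100).
Σp_P4ᵢ² = 0.02² + 0.02² + 0.22² + 0.07² + 0.67² = 0.0004 + 0.0004 + 0.0484 + 0.0049 + 0.4489 = 0.5030
B_P4 = 1 / 0.5030 = 1.9881
Σp_P2ᵢ² = 0.74² + 0.04² + 0.02² + 0.03² + 0.17² = 0.5476 + 0.0016 + 0.0004 + 0.0009 + 0.0289 = 0.5794
B_P2 = 1 / 0.5794 = 1.7259
Σp_P1ᵢ² = 0.22² + 0.12² + 0.10² + 0.34² + 0.22² = 0.0484 + 0.0144 + 0.0100 + 0.1156 + 0.0484 = 0.2368
B_P1 = 1 / 0.2368 = 4.2230
Σp_P3ᵢ² = 0.03² + 0.12² + 0.06² + 0.33² + 0.46² = 0.0009 + 0.0144 + 0.0036 + 0.1089 + 0.2116 = 0.3394
B_P3 = 1 / 0.3394 = 2.9464
Ranking by B (broadest → narrowest): population P1 (4.22) > population P3 (2.95) > population P4 (1.99) > population P2 (1.73)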